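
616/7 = 88 = 88.00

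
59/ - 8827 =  - 59/8827 = -0.01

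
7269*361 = 2624109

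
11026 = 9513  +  1513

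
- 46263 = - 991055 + 944792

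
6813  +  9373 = 16186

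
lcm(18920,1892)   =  18920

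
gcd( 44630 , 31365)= 5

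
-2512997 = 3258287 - 5771284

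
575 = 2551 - 1976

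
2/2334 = 1/1167 = 0.00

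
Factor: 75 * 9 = 3^3*5^2= 675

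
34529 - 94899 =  - 60370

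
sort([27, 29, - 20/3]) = [ - 20/3 , 27, 29]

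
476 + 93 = 569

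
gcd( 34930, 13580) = 70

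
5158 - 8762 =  - 3604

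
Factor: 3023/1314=2^ ( - 1)*3^( - 2)*73^(-1 )*3023^1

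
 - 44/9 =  - 5  +  1/9 = -4.89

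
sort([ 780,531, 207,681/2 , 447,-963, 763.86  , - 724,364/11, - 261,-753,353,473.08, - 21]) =[-963, - 753, - 724, - 261, - 21, 364/11,207, 681/2,  353, 447 , 473.08,531,763.86, 780]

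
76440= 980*78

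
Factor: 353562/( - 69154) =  - 363/71 =-  3^1*11^2*71^(-1 )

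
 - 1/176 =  - 1/176= - 0.01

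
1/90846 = 1/90846 = 0.00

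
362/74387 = 362/74387 = 0.00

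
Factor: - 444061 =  - 23^1*43^1*449^1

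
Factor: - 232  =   - 2^3*29^1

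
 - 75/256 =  - 1 + 181/256 = - 0.29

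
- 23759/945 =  - 23759/945 = -25.14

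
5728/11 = 520 + 8/11 = 520.73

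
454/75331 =454/75331 = 0.01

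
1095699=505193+590506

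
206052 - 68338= 137714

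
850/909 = 850/909 = 0.94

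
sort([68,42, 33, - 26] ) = [-26,33,42,68 ]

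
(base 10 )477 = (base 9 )580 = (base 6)2113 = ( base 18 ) 189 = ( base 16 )1dd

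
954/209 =954/209 = 4.56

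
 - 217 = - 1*217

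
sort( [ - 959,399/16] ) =[ - 959,399/16]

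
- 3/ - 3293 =3/3293 = 0.00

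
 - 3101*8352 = -25899552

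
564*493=278052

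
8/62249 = 8/62249 =0.00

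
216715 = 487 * 445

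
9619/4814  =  1  +  4805/4814 = 2.00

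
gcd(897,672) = 3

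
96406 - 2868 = 93538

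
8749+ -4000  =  4749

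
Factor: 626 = 2^1*313^1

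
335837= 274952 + 60885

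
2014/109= 2014/109 =18.48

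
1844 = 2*922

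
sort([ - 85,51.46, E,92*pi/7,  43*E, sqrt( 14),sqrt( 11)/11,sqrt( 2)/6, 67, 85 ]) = [ - 85,sqrt(2) /6  ,  sqrt (11 )/11,E,sqrt( 14), 92 * pi/7,  51.46,67, 85, 43 * E]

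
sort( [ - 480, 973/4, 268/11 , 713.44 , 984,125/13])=[-480,  125/13, 268/11, 973/4,713.44,984 ]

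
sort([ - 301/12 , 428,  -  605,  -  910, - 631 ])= [  -  910, - 631,  -  605, - 301/12 , 428] 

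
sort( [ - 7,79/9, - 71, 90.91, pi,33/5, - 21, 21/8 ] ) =[- 71,-21,-7,21/8, pi,  33/5,79/9,90.91]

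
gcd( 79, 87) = 1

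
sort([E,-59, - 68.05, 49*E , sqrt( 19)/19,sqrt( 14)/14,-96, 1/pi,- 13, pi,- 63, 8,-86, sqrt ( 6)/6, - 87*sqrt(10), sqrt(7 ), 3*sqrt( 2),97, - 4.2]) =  [ - 87 * sqrt( 10 ),-96, - 86, - 68.05,-63,-59,-13, - 4.2, sqrt(19)/19, sqrt( 14 ) /14, 1/pi,sqrt( 6 ) /6, sqrt ( 7 ),E, pi, 3 * sqrt( 2 ) , 8, 97,49*E ]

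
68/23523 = 68/23523 = 0.00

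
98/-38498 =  - 49/19249 = - 0.00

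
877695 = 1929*455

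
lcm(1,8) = 8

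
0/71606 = 0 = 0.00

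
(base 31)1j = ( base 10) 50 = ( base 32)1I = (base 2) 110010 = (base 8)62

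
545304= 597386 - 52082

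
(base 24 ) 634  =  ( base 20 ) 8gc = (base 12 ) 2064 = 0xdcc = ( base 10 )3532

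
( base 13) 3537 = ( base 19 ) 11df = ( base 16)1D3A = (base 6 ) 54350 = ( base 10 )7482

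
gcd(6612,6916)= 76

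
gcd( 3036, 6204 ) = 132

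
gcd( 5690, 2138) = 2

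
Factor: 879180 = 2^2*3^1 * 5^1*14653^1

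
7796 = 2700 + 5096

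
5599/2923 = 1 + 2676/2923 = 1.92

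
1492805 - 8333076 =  -6840271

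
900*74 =66600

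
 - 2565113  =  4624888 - 7190001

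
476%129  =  89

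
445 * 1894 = 842830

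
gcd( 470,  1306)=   2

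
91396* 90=8225640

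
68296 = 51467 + 16829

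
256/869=256/869 =0.29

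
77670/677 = 77670/677 = 114.73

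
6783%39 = 36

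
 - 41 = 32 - 73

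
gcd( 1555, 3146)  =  1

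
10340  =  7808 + 2532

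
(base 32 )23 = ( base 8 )103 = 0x43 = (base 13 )52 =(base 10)67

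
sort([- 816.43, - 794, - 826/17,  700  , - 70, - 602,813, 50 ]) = [ - 816.43,-794,  -  602,-70 , - 826/17, 50 , 700, 813] 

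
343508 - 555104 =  - 211596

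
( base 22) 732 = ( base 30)3P6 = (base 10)3456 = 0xd80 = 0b110110000000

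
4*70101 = 280404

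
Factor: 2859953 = 953^1*3001^1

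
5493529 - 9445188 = -3951659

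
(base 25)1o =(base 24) 21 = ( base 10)49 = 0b110001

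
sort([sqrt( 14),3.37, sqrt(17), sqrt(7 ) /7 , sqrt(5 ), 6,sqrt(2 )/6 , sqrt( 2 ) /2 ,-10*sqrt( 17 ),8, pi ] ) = [ - 10 * sqrt( 17), sqrt(2 )/6,sqrt(7) /7, sqrt( 2) /2,sqrt (5), pi,3.37, sqrt(14),sqrt (17) , 6,8]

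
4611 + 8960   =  13571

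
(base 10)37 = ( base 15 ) 27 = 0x25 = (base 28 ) 19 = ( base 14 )29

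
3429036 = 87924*39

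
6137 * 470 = 2884390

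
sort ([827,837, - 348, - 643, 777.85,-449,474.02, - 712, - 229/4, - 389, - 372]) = [ - 712, - 643, - 449, - 389, - 372, - 348, - 229/4,  474.02, 777.85,  827,837]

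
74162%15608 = 11730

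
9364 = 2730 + 6634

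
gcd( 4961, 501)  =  1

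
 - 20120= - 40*503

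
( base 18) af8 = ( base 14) 13d4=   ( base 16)DBE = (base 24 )62E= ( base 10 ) 3518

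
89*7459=663851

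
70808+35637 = 106445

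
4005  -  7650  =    -  3645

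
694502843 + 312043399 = 1006546242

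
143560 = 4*35890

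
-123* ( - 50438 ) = 6203874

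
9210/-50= -921/5 =- 184.20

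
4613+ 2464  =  7077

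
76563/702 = 8507/78=109.06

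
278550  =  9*30950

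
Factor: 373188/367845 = 908/895 = 2^2*5^(- 1)*179^( - 1 )  *  227^1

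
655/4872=655/4872=0.13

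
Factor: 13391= 7^1*1913^1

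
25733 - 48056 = -22323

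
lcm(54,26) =702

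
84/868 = 3/31 = 0.10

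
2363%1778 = 585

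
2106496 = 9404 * 224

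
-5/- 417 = 5/417 = 0.01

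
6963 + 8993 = 15956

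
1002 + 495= 1497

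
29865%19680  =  10185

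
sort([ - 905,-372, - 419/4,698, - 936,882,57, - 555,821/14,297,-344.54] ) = [  -  936, - 905, - 555 , - 372, - 344.54, - 419/4,57,821/14,297,698,882] 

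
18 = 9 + 9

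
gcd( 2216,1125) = 1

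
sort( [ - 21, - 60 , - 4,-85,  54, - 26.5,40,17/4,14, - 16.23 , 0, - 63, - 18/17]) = [ - 85, - 63,-60 , - 26.5 , - 21, - 16.23 , - 4 , - 18/17, 0 , 17/4 , 14,40,  54 ] 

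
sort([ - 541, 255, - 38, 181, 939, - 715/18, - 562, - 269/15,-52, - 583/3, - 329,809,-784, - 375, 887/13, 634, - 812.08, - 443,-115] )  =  [ - 812.08, -784, - 562, - 541, - 443, - 375, - 329, - 583/3 ,-115,-52, - 715/18, - 38, - 269/15,  887/13, 181,255, 634, 809, 939]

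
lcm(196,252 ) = 1764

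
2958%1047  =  864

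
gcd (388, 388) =388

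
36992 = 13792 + 23200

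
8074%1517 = 489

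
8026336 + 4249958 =12276294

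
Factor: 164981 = 29^1*5689^1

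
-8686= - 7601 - 1085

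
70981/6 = 70981/6=11830.17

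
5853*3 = 17559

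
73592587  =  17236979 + 56355608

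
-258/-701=258/701= 0.37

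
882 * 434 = 382788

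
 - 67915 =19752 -87667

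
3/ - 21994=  - 1  +  21991/21994=   - 0.00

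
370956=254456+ 116500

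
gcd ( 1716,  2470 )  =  26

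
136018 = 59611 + 76407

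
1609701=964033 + 645668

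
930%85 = 80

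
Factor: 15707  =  113^1*139^1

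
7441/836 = 8 + 753/836 =8.90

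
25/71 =25/71 =0.35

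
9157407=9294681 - 137274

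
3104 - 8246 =-5142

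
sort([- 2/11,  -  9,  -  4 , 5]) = [ - 9  , - 4, - 2/11,5]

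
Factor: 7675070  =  2^1*5^1*13^1 * 43^1 * 1373^1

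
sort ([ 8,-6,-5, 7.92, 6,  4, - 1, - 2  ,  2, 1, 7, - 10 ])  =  [ - 10, - 6,-5 ,-2, - 1,  1,2,4,  6, 7, 7.92,8] 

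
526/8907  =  526/8907 = 0.06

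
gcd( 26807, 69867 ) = 1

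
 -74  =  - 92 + 18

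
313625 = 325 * 965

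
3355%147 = 121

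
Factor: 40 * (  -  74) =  - 2960 = - 2^4*5^1*37^1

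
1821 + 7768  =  9589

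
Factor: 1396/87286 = 2^1*19^( - 1 ) * 349^1*2297^(  -  1) = 698/43643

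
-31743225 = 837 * ( - 37925 ) 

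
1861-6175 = - 4314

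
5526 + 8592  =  14118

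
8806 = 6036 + 2770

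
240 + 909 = 1149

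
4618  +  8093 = 12711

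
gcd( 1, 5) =1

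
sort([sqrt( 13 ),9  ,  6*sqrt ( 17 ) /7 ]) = [ 6 *sqrt( 17 ) /7,sqrt( 13 ),9]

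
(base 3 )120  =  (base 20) f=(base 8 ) 17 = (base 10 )15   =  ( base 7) 21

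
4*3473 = 13892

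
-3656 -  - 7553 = 3897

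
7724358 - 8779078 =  - 1054720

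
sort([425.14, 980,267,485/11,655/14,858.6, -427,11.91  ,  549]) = [ - 427, 11.91 , 485/11, 655/14,  267 , 425.14 , 549 , 858.6 , 980]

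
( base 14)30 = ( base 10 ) 42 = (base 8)52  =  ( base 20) 22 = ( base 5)132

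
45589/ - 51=  -  45589/51 =- 893.90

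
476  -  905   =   - 429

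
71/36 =71/36 =1.97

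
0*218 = 0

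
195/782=195/782 = 0.25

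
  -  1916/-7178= 958/3589 = 0.27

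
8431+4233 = 12664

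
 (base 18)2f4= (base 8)1632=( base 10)922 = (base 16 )39a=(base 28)14q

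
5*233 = 1165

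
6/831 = 2/277 = 0.01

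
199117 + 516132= 715249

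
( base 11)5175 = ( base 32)6ma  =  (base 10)6858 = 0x1ACA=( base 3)100102000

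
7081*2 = 14162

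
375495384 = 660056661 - 284561277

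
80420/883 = 80420/883  =  91.08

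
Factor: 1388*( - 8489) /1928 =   -  2945683/482 = -2^( - 1 )*13^1*241^( - 1)*347^1*653^1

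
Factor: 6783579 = 3^2*11^1*68521^1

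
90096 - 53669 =36427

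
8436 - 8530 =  - 94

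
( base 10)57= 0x39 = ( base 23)2B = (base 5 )212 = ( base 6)133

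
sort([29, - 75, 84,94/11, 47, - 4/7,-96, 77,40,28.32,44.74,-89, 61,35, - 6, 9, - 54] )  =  [ - 96,-89, - 75,-54, - 6,-4/7,94/11,9,28.32,29, 35 , 40,44.74,47,61,77, 84] 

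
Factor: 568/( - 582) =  - 2^2*3^( - 1)*71^1* 97^(-1) = - 284/291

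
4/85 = 4/85=   0.05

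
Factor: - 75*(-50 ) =2^1*3^1*5^4 = 3750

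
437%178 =81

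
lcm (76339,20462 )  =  1984814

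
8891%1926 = 1187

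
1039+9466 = 10505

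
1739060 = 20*86953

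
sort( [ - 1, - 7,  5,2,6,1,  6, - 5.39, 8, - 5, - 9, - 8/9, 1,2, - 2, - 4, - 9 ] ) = [ - 9 , - 9,- 7, - 5.39, - 5, - 4, - 2,  -  1,-8/9, 1, 1 , 2, 2 , 5,6,6,8 ] 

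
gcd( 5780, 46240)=5780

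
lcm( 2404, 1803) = 7212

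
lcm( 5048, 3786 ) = 15144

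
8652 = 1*8652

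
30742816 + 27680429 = 58423245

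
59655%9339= 3621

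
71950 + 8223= 80173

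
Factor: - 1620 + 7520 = 2^2  *  5^2*59^1= 5900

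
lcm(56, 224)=224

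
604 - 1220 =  - 616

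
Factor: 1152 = 2^7*3^2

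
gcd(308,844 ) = 4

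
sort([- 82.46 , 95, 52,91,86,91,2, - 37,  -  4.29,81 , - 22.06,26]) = [ - 82.46,- 37,-22.06, - 4.29,2,26,52,81, 86,91,91,  95 ]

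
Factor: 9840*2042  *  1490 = 29938987200 = 2^6 * 3^1*5^2 * 41^1*149^1 * 1021^1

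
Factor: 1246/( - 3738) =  - 3^( - 1 ) = - 1/3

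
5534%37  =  21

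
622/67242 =311/33621 =0.01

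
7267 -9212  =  -1945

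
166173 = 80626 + 85547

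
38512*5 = 192560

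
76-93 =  - 17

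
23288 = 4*5822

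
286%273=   13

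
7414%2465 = 19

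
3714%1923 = 1791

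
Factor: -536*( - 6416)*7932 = 27277957632  =  2^9* 3^1*67^1*401^1*661^1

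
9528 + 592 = 10120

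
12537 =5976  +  6561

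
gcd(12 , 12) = 12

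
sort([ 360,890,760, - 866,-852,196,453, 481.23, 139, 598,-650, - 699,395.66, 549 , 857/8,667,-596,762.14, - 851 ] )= [-866, - 852, - 851, - 699, - 650, - 596,857/8,139,196 , 360, 395.66,453,481.23,549,598,667,760,762.14 , 890] 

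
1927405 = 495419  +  1431986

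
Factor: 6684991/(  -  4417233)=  - 3^( - 1)*1472411^( - 1 )*6684991^1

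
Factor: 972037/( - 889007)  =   -7^( - 2 )*11^1*97^1*911^1* 18143^( - 1) 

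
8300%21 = 5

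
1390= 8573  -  7183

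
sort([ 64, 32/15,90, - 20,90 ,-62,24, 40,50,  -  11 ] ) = [-62, - 20, - 11,32/15,  24,40, 50,64,90 , 90]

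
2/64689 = 2/64689 = 0.00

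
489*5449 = 2664561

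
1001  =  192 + 809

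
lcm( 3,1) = 3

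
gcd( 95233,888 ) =1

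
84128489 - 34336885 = 49791604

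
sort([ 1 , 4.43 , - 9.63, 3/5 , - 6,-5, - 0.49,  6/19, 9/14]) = [ - 9.63, - 6, - 5, - 0.49 , 6/19 , 3/5,  9/14,  1  ,  4.43]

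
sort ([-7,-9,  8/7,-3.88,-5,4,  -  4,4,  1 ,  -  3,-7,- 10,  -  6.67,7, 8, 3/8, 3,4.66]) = [ - 10 ,-9, - 7, - 7,-6.67, - 5, - 4, - 3.88,-3,3/8,1,8/7,  3,4 , 4,4.66, 7, 8]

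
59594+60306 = 119900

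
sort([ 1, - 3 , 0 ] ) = [ - 3, 0,1] 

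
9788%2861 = 1205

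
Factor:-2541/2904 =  - 2^(  -  3 )*7^1 = - 7/8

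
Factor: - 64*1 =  - 64 =- 2^6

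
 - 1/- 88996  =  1/88996 =0.00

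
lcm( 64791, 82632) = 5701608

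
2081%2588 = 2081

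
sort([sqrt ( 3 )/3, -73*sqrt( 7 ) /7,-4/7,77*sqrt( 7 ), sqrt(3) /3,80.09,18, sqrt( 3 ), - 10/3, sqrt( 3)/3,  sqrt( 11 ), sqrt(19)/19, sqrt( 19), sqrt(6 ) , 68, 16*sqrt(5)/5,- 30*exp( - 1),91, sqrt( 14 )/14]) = [  -  73 *sqrt(7 ) /7, - 30*exp( - 1), -10/3, - 4/7, sqrt( 19)/19 , sqrt( 14)/14,sqrt( 3)/3,sqrt( 3)/3, sqrt( 3)/3, sqrt( 3), sqrt(6), sqrt( 11 ), sqrt(19), 16*sqrt ( 5 ) /5,  18,68, 80.09, 91, 77*sqrt(7 )]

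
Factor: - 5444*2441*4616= - 2^5*577^1 *1361^1*2441^1 =-61341119264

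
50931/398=127+385/398 = 127.97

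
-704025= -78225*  9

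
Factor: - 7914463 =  - 829^1*9547^1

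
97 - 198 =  - 101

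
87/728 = 87/728 = 0.12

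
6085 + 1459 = 7544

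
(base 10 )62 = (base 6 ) 142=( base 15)42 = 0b111110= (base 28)26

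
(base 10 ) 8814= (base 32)8je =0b10001001101110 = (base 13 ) 4020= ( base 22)i4e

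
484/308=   1+ 4/7 = 1.57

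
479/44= 479/44 =10.89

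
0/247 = 0 = 0.00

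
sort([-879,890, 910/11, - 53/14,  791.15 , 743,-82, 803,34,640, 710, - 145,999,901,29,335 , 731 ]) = [ - 879, - 145, - 82,- 53/14,29, 34,910/11,335,640,710  ,  731,743,791.15,  803,890, 901,999 ] 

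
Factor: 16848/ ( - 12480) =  - 27/20 = - 2^( - 2)*3^3*5^( - 1)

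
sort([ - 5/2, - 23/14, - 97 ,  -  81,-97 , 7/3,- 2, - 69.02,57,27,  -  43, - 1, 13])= [ - 97, -97,- 81, - 69.02 , - 43, - 5/2,  -  2,-23/14,  -  1 , 7/3, 13,27,57]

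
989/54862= 989/54862 =0.02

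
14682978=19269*762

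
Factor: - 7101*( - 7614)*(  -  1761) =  -2^1*3^8*47^1*263^1*587^1 = - 95212011654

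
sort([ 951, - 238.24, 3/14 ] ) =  [  -  238.24, 3/14,  951]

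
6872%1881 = 1229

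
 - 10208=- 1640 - 8568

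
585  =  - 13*( - 45)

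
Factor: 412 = 2^2*103^1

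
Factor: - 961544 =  - 2^3*120193^1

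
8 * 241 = 1928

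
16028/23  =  16028/23  =  696.87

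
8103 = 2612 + 5491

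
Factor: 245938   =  2^1*7^1 * 11^1*1597^1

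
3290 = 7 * 470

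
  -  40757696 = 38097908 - 78855604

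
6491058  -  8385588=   -  1894530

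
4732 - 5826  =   - 1094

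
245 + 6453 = 6698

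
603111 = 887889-284778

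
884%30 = 14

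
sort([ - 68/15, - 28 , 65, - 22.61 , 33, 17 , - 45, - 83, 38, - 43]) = [ - 83, - 45, -43,- 28,  -  22.61, - 68/15, 17, 33, 38, 65] 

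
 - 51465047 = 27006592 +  - 78471639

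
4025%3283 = 742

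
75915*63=4782645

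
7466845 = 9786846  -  2320001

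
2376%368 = 168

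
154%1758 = 154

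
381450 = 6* 63575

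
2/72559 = 2/72559  =  0.00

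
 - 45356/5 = -45356/5= - 9071.20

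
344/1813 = 344/1813=0.19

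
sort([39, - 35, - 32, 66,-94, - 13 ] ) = [ - 94,-35, - 32, - 13, 39,66 ]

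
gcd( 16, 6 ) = 2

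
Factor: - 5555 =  - 5^1*11^1*101^1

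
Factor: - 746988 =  - 2^2*3^1*11^1*5659^1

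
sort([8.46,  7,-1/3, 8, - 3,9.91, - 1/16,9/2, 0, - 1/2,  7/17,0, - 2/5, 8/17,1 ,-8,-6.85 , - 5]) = [-8, - 6.85,  -  5, - 3, - 1/2,-2/5,-1/3, - 1/16,0,0,7/17, 8/17,  1,9/2,7,8, 8.46,9.91 ] 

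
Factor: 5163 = 3^1*1721^1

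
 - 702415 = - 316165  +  -386250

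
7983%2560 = 303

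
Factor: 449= 449^1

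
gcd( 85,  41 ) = 1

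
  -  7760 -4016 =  - 11776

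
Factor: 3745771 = 3745771^1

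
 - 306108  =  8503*(-36 ) 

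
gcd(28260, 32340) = 60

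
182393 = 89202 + 93191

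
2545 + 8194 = 10739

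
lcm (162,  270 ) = 810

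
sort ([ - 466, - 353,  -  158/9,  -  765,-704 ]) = [ - 765 ,-704 , - 466,-353,-158/9 ]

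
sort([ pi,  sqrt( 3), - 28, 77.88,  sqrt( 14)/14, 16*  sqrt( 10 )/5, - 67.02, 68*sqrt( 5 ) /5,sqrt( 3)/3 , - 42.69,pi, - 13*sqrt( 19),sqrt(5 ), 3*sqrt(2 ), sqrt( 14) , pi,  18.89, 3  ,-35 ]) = [-67.02,- 13*sqrt( 19), - 42.69,-35, - 28,  sqrt( 14)/14 , sqrt(3) /3,sqrt(3 ),sqrt( 5),  3,  pi,pi,pi,sqrt( 14) , 3*sqrt( 2 ), 16*sqrt(10)/5,  18.89, 68*sqrt( 5) /5,77.88 ] 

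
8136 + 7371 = 15507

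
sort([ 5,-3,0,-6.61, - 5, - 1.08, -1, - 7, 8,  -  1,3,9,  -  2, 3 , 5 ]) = [ - 7,-6.61,-5,  -  3, - 2,  -  1.08,-1,-1, 0,3, 3,5, 5,8, 9 ] 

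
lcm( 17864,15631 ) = 125048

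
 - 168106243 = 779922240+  - 948028483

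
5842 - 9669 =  - 3827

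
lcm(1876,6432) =45024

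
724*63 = 45612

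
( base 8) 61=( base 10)49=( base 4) 301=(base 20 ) 29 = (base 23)23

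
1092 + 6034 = 7126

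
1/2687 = 1/2687= 0.00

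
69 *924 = 63756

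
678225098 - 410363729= 267861369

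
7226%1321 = 621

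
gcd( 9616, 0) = 9616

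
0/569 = 0 = 0.00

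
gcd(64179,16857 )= 9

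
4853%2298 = 257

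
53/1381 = 53/1381 = 0.04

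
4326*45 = 194670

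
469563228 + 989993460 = 1459556688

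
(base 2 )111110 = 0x3e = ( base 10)62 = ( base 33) 1T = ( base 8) 76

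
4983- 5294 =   -  311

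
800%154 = 30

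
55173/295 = 55173/295 = 187.03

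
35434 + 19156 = 54590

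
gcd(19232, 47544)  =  8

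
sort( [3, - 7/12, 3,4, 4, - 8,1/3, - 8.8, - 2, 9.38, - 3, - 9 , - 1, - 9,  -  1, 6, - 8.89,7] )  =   [ - 9, - 9, - 8.89, - 8.8, - 8, - 3,  -  2, - 1, - 1,-7/12,1/3,  3, 3 , 4,  4,6,7,9.38] 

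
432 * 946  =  408672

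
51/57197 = 51/57197 = 0.00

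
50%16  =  2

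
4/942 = 2/471 = 0.00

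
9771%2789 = 1404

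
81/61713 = 9/6857 = 0.00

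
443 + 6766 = 7209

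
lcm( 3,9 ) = 9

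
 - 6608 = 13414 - 20022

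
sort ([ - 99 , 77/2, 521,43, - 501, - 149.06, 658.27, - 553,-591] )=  [ - 591,-553,- 501, - 149.06, - 99, 77/2, 43,521,658.27] 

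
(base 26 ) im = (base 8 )752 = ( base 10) 490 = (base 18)194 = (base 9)604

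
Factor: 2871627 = 3^1*11^1*173^1*503^1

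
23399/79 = 23399/79 = 296.19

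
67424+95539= 162963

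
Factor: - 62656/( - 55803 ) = 64/57 = 2^6 *3^( - 1)*19^( - 1 ) 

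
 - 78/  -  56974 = 39/28487  =  0.00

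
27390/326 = 84 + 3/163= 84.02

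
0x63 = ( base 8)143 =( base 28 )3f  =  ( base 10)99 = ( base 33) 30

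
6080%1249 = 1084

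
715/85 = 143/17 = 8.41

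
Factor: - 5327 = -7^1*761^1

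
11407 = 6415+4992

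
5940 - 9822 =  - 3882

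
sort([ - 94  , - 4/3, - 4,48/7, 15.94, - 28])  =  [ - 94, - 28,-4, - 4/3, 48/7,15.94] 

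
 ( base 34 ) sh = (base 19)2D0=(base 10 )969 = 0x3c9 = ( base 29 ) 14c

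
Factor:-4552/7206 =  - 2276/3603 =- 2^2*3^( - 1)*569^1*1201^(  -  1)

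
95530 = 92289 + 3241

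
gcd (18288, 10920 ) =24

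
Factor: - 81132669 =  - 3^2*47^1*191803^1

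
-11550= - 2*5775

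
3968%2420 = 1548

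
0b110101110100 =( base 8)6564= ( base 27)4JF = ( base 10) 3444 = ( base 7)13020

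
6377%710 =697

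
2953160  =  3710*796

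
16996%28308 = 16996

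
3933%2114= 1819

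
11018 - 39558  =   - 28540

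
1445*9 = 13005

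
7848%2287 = 987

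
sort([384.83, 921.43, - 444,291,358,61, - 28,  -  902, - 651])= [ - 902,-651, - 444,-28,61,291 , 358,384.83,921.43 ] 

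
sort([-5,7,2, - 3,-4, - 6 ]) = [-6,-5, - 4,-3,2,7] 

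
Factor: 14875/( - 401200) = - 2^( - 4)*5^1*7^1*59^(-1 ) = - 35/944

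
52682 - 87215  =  -34533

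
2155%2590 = 2155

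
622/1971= 622/1971 = 0.32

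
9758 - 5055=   4703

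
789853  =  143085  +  646768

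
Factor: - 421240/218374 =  - 2^2*5^1*13^( - 1 )*37^( - 1 )*227^( - 1)*10531^1  =  -210620/109187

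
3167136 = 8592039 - 5424903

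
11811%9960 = 1851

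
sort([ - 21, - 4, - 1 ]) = [ - 21, - 4,-1]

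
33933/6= 11311/2= 5655.50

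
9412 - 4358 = 5054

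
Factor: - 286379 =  - 73^1*3923^1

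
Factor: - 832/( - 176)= 52/11 = 2^2*11^ ( - 1 )*13^1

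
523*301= 157423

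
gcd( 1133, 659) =1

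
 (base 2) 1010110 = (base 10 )86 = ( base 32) 2m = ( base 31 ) 2o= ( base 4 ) 1112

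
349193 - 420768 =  - 71575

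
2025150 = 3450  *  587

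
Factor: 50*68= 2^3*5^2*17^1  =  3400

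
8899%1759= 104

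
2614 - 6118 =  - 3504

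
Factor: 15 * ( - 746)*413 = - 2^1*3^1*5^1*7^1*59^1 * 373^1 = - 4621470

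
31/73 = 31/73 = 0.42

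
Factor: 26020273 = 137^1*189929^1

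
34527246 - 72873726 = -38346480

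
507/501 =1+2/167=1.01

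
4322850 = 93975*46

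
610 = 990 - 380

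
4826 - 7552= -2726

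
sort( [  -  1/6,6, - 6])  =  [ - 6,-1/6,6 ] 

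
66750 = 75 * 890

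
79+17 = 96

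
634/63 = 10+4/63= 10.06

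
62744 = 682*92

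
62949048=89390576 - 26441528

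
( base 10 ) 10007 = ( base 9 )14648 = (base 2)10011100010111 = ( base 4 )2130113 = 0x2717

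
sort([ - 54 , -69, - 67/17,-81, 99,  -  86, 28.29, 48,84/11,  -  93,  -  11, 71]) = [ - 93, - 86,-81, - 69, - 54, - 11, - 67/17, 84/11, 28.29,  48, 71 , 99 ] 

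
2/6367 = 2/6367  =  0.00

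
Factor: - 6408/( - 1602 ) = 2^2  =  4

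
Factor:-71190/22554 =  - 5^1*113^1*179^( - 1 ) = - 565/179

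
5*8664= 43320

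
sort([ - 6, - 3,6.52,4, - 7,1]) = [ - 7, - 6,-3, 1, 4, 6.52] 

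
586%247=92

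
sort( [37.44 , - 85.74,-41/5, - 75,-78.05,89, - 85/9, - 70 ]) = [ -85.74,-78.05, - 75, - 70,- 85/9, -41/5  ,  37.44,89] 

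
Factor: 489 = 3^1*163^1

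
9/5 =9/5= 1.80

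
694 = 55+639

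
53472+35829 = 89301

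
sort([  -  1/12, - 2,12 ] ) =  [-2,-1/12,12 ] 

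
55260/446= 123  +  201/223=123.90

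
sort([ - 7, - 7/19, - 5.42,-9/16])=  [ - 7, -5.42, - 9/16, - 7/19] 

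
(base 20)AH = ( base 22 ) 9j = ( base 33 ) 6J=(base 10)217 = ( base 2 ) 11011001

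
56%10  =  6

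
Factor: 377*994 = 2^1*7^1  *  13^1 * 29^1*71^1 = 374738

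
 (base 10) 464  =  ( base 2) 111010000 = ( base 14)252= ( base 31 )EU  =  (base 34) DM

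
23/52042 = 23/52042 = 0.00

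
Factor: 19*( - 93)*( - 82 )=2^1*3^1*19^1*31^1*41^1 = 144894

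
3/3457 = 3/3457 = 0.00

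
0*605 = 0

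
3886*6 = 23316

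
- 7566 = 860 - 8426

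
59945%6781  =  5697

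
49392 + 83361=132753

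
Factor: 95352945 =3^1*5^1*1459^1*4357^1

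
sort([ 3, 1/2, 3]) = [ 1/2, 3, 3]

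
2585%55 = 0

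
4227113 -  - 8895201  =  13122314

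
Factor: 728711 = 239^1*3049^1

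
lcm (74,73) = 5402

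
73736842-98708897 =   -  24972055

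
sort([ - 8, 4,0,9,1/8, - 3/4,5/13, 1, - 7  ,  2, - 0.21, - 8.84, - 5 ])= [ - 8.84, - 8,-7, - 5, - 3/4, - 0.21,0,1/8,5/13 , 1 , 2,4,9]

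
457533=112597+344936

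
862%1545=862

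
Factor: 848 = 2^4*53^1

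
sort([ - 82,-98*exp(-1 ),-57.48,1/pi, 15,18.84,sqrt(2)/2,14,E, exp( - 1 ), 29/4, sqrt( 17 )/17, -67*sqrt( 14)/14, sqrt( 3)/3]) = [ - 82, - 57.48, - 98*exp(-1), - 67*sqrt( 14 ) /14, sqrt( 17 )/17,1/pi, exp( - 1 ),sqrt( 3 )/3,sqrt (2)/2,E, 29/4, 14,15,18.84]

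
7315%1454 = 45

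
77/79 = 77/79 = 0.97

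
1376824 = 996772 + 380052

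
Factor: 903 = 3^1 *7^1 * 43^1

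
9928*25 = 248200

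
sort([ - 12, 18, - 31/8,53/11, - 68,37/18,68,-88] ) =[ - 88, - 68, - 12, - 31/8,37/18, 53/11 , 18,68]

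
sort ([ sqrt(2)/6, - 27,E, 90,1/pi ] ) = [ - 27,sqrt(2)/6, 1/pi,  E, 90]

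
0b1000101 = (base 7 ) 126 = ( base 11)63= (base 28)2d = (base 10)69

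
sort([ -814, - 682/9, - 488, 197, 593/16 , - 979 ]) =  [ - 979,  -  814, - 488,-682/9,593/16,197 ]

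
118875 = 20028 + 98847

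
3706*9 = 33354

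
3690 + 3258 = 6948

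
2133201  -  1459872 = 673329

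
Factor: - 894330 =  - 2^1*3^2*5^1*19^1*523^1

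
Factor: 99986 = 2^1*49993^1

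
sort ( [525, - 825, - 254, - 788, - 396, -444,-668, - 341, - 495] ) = [ - 825, - 788, - 668, - 495,-444, - 396, - 341 , - 254,  525] 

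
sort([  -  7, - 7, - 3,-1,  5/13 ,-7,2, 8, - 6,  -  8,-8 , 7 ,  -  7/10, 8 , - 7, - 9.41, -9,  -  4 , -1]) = [  -  9.41, - 9, - 8, - 8, - 7, -7, - 7, -7, - 6,-4,-3 , - 1 , - 1,-7/10, 5/13, 2,7, 8, 8]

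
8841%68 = 1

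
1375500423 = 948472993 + 427027430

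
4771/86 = 4771/86 = 55.48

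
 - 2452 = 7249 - 9701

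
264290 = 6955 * 38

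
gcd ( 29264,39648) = 944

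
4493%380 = 313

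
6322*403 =2547766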